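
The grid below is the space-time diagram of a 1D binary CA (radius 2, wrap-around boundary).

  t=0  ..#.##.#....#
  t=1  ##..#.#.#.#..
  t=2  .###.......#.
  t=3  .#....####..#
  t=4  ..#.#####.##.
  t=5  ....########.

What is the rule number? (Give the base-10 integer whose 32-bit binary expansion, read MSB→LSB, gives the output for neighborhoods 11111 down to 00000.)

  ##### -> #   bit 31 = 1  t=4,i=6
  ####. -> #   bit 30 = 1  t=3,i=8
  ###.# -> #   bit 29 = 1  t=4,i=8
  ###.. -> .   bit 28 = 0  t=2,i=3
  ##.## -> #   bit 27 = 1  t=4,i=9
  ##.#. -> #   bit 26 = 1  t=0,i=6
  ##..# -> #   bit 25 = 1  t=1,i=2
  ##... -> .   bit 24 = 0  t=2,i=4
  #.### -> #   bit 23 = 1  t=4,i=4
  #.##. -> #   bit 22 = 1  t=0,i=4
  #.#.# -> .   bit 21 = 0  t=1,i=6
  #.#.. -> .   bit 20 = 0  t=0,i=7
  #..## -> .   bit 19 = 0  t=1,i=12
  #..#. -> #   bit 18 = 1  t=0,i=1
  #...# -> .   bit 17 = 0  t=4,i=0
  #.... -> .   bit 16 = 0  t=0,i=9
  .#### -> #   bit 15 = 1  t=3,i=7
  .###. -> .   bit 14 = 0  t=2,i=2
  .##.# -> .   bit 13 = 0  t=0,i=5
  .##.. -> #   bit 12 = 1  t=1,i=1
  .#.## -> .   bit 11 = 0  t=0,i=3
  .#.#. -> .   bit 10 = 0  t=1,i=5
  .#..# -> #   bit 9 = 1  t=0,i=0
  .#... -> #   bit 8 = 1  t=0,i=8
  ..### -> #   bit 7 = 1  t=2,i=1
  ..##. -> .   bit 6 = 0  t=1,i=0
  ..#.# -> .   bit 5 = 0  t=0,i=2
  ..#.. -> .   bit 4 = 0  t=0,i=12
  ...## -> #   bit 3 = 1  t=3,i=5
  ...#. -> .   bit 2 = 0  t=0,i=11
  ....# -> #   bit 1 = 1  t=0,i=10
  ..... -> #   bit 0 = 1  t=2,i=6
  bits 11101110110001001001001110001011 = 4005860235

4005860235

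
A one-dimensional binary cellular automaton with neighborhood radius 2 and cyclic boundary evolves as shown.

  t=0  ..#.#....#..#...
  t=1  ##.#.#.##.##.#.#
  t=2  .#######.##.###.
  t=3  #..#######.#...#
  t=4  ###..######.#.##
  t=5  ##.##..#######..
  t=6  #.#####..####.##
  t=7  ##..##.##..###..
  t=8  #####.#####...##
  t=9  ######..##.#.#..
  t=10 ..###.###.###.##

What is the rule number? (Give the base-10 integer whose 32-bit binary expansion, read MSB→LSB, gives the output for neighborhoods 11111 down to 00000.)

4016840527

  ##### -> #   bit 31 = 1  t=2,i=3
  ####. -> #   bit 30 = 1  t=2,i=6
  ###.# -> #   bit 29 = 1  t=1,i=1
  ###.. -> .   bit 28 = 0  t=2,i=14
  ##.## -> #   bit 27 = 1  t=1,i=9
  ##.#. -> #   bit 26 = 1  t=1,i=2
  ##..# -> #   bit 25 = 1  t=2,i=15
  ##... -> #   bit 24 = 1  t=8,i=11
  #.### -> .   bit 23 = 0  t=1,i=15
  #.##. -> #   bit 22 = 1  t=1,i=7
  #.#.# -> #   bit 21 = 1  t=1,i=3
  #.#.. -> .   bit 20 = 0  t=0,i=4
  #..## -> #   bit 19 = 1  t=2,i=0
  #..#. -> #   bit 18 = 1  t=0,i=11
  #...# -> .   bit 17 = 0  t=3,i=13
  #.... -> .   bit 16 = 0  t=0,i=6
  .#### -> .   bit 15 = 0  t=2,i=2
  .###. -> .   bit 14 = 0  t=1,i=0
  .##.# -> .   bit 13 = 0  t=1,i=8
  .##.. -> #   bit 12 = 1  t=3,i=0
  .#.## -> #   bit 11 = 1  t=1,i=6
  .#.#. -> #   bit 10 = 1  t=0,i=3
  .#..# -> #   bit 9 = 1  t=0,i=10
  .#... -> #   bit 8 = 1  t=0,i=5
  ..### -> .   bit 7 = 0  t=2,i=1
  ..##. -> #   bit 6 = 1  t=3,i=15
  ..#.# -> .   bit 5 = 0  t=0,i=2
  ..#.. -> .   bit 4 = 0  t=0,i=9
  ...## -> #   bit 3 = 1  t=3,i=14
  ...#. -> #   bit 2 = 1  t=0,i=1
  ....# -> #   bit 1 = 1  t=0,i=0
  ..... -> #   bit 0 = 1  t=0,i=15
  bits 11101111011011000001111101001111 = 4016840527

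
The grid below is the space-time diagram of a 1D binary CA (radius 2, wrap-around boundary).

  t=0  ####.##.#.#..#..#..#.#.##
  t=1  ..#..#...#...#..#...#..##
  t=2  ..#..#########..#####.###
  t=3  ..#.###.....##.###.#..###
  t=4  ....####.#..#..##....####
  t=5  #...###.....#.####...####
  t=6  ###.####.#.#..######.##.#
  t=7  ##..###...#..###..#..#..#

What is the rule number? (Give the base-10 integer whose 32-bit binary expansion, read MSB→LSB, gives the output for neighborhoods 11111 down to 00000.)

  #####|.  b31=0 t=0,i=0
  ####.|#  b30=1 t=0,i=2
  ###.#|.  b29=0 t=0,i=3
  ###..|#  b28=1 t=2,i=13
  ##.##|.  b27=0 t=0,i=4
  ##.#.|.  b26=0 t=0,i=7
  ##..#|.  b25=0 t=1,i=0
  ##...|#  b24=1 t=3,i=7
  #.###|#  b23=1 t=0,i=23
  #.##.|#  b22=1 t=0,i=5
  #.#.#|.  b21=0 t=0,i=8
  #.#..|.  b20=0 t=0,i=10
  #..##|#  b19=1 t=1,i=22
  #..#.|.  b18=0 t=0,i=12
  #...#|#  b17=1 t=1,i=7
  #....|.  b16=0 t=3,i=8
  .####|#  b15=1 t=0,i=24
  .###.|#  b14=1 t=2,i=23
  .##.#|.  b13=0 t=0,i=6
  .##..|#  b12=1 t=1,i=24
  .#.##|.  b11=0 t=0,i=22
  .#.#.|#  b10=1 t=0,i=9
  .#..#|.  b9=0 t=0,i=11
  .#...|#  b8=1 t=1,i=6
  ..###|#  b7=1 t=2,i=5
  ..##.|#  b6=1 t=1,i=23
  ..#.#|.  b5=0 t=0,i=19
  ..#..|#  b4=1 t=0,i=13
  ...##|.  b3=0 t=3,i=11
  ...#.|#  b2=1 t=1,i=8
  ....#|.  b1=0 t=3,i=10
  .....|#  b0=1 t=3,i=9
  bits 01010001110010101101010111010101 = 1372247509

1372247509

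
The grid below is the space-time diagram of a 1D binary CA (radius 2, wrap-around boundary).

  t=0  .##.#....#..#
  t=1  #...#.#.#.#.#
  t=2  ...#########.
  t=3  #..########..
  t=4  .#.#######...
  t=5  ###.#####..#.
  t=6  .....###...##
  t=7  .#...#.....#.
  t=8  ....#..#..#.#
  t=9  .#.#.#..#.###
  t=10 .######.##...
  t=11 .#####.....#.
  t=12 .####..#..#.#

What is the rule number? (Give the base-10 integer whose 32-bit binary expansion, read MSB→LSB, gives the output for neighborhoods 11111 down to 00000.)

3224473316

  [31] ##### => #  t=2,i=5
  [30] ####. => #  t=2,i=10
  [29] ###.# => .  t=5,i=2
  [28] ###.. => .  t=2,i=11
  [27] ##.## => .  t=5,i=3
  [26] ##.#. => .  t=0,i=3
  [25] ##..# => .  t=3,i=11
  [24] ##... => .  t=1,i=1
  [23] #.### => .  t=4,i=3
  [22] #.##. => .  t=0,i=1
  [21] #.#.# => #  t=1,i=6
  [20] #.#.. => #  t=0,i=4
  [19] #..## => .  t=3,i=2
  [18] #..#. => .  t=0,i=11
  [17] #...# => .  t=1,i=2
  [16] #.... => #  t=0,i=6
  [15] .#### => #  t=2,i=4
  [14] .###. => .  t=5,i=1
  [13] .##.# => .  t=0,i=2
  [12] .##.. => .  t=1,i=0
  [11] .#.## => #  t=0,i=0
  [10] .#.#. => #  t=1,i=5
  [9] .#..# => #  t=0,i=10
  [8] .#... => .  t=0,i=5
  [7] ..### => #  t=2,i=3
  [6] ..##. => #  t=6,i=11
  [5] ..#.# => #  t=0,i=12
  [4] ..#.. => .  t=0,i=9
  [3] ...## => .  t=2,i=2
  [2] ...#. => #  t=0,i=8
  [1] ....# => .  t=0,i=7
  [0] ..... => .  t=6,i=2
  bits 11000000001100011000111011100100 = 3224473316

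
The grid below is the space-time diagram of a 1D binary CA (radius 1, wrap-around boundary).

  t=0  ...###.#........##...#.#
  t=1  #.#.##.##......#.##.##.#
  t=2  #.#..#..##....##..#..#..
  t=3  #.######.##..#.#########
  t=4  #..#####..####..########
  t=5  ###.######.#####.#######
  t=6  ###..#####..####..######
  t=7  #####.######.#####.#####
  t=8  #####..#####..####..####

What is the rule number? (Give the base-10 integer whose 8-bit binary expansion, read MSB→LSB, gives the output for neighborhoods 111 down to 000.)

214

  ### -> #   bit 7 = 1  t=0,i=4
  ##. -> #   bit 6 = 1  t=0,i=5
  #.# -> .   bit 5 = 0  t=0,i=6
  #.. -> #   bit 4 = 1  t=0,i=0
  .## -> .   bit 3 = 0  t=0,i=3
  .#. -> #   bit 2 = 1  t=0,i=7
  ..# -> #   bit 1 = 1  t=0,i=2
  ... -> .   bit 0 = 0  t=0,i=1
  bits 11010110 = 214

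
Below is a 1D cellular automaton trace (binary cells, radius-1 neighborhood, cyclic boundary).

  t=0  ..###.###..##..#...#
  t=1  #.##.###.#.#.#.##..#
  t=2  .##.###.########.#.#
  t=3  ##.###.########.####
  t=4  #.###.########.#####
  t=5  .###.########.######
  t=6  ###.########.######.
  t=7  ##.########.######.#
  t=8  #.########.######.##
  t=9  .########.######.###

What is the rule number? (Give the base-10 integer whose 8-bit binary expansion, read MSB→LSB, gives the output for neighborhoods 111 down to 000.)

188

  nb ###: next=#  (t=0,i=3, bit7=1)
  nb ##.: next=.  (t=0,i=4, bit6=0)
  nb #.#: next=#  (t=0,i=5, bit5=1)
  nb #..: next=#  (t=0,i=0, bit4=1)
  nb .##: next=#  (t=0,i=2, bit3=1)
  nb .#.: next=#  (t=0,i=15, bit2=1)
  nb ..#: next=.  (t=0,i=1, bit1=0)
  nb ...: next=.  (t=0,i=17, bit0=0)
  bits 10111100 = 188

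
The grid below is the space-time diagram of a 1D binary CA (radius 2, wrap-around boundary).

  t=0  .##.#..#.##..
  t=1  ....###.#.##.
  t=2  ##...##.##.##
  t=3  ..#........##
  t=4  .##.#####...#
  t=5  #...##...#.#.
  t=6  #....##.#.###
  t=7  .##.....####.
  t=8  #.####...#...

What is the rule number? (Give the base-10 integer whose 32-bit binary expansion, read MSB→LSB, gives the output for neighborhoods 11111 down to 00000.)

566091285

  [31] ##### => .  t=4,i=6
  [30] ####. => .  t=2,i=0
  [29] ###.# => #  t=1,i=6
  [28] ###.. => .  t=2,i=1
  [27] ##.## => .  t=2,i=7
  [26] ##.#. => .  t=0,i=3
  [25] ##..# => .  t=3,i=0
  [24] ##... => #  t=0,i=11
  [23] #.### => #  t=2,i=11
  [22] #.##. => .  t=0,i=9
  [21] #.#.# => #  t=1,i=8
  [20] #.#.. => #  t=0,i=4
  [19] #..## => #  t=7,i=0
  [18] #..#. => #  t=0,i=6
  [17] #...# => .  t=0,i=12
  [16] #.... => #  t=1,i=0
  [15] .#### => #  t=2,i=12
  [14] .###. => #  t=1,i=5
  [13] .##.# => .  t=0,i=2
  [12] .##.. => #  t=0,i=10
  [11] .#.## => #  t=0,i=8
  [10] .#.#. => #  t=5,i=10
  [9] .#..# => #  t=0,i=5
  [8] .#... => .  t=3,i=3
  [7] ..### => .  t=1,i=4
  [6] ..##. => .  t=0,i=1
  [5] ..#.# => .  t=0,i=7
  [4] ..#.. => #  t=3,i=2
  [3] ...## => .  t=0,i=0
  [2] ...#. => #  t=4,i=11
  [1] ....# => .  t=1,i=2
  [0] ..... => #  t=1,i=1
  bits 00100001101111011101111000010101 = 566091285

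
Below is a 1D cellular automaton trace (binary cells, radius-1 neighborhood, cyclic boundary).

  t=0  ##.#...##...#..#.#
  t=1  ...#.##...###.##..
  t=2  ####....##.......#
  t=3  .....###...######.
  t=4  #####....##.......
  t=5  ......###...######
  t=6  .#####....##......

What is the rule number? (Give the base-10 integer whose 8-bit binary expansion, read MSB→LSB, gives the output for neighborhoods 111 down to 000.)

7

  [7] ### => .  t=0,i=0
  [6] ##. => .  t=0,i=1
  [5] #.# => .  t=0,i=2
  [4] #.. => .  t=0,i=4
  [3] .## => .  t=0,i=7
  [2] .#. => #  t=0,i=3
  [1] ..# => #  t=0,i=6
  [0] ... => #  t=0,i=5
  bits 00000111 = 7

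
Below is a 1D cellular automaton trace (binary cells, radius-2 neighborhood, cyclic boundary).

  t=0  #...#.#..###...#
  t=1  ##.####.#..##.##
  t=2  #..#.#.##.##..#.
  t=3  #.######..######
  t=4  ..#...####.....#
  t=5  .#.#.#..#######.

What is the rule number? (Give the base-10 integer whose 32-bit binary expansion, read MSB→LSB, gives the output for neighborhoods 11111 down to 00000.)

  ##### -> .   bit 31 = 0  t=3,i=4
  ####. -> #   bit 30 = 1  t=1,i=0
  ###.# -> .   bit 29 = 0  t=1,i=1
  ###.. -> #   bit 28 = 1  t=0,i=11
  ##.## -> .   bit 27 = 0  t=1,i=2
  ##.#. -> #   bit 26 = 1  t=1,i=7
  ##..# -> #   bit 25 = 1  t=2,i=12
  ##... -> #   bit 24 = 1  t=0,i=1
  #.### -> #   bit 23 = 1  t=1,i=3
  #.##. -> #   bit 22 = 1  t=2,i=7
  #.#.# -> #   bit 21 = 1  t=2,i=5
  #.#.. -> #   bit 20 = 1  t=0,i=6
  #..## -> #   bit 19 = 1  t=0,i=8
  #..#. -> #   bit 18 = 1  t=2,i=2
  #...# -> .   bit 17 = 0  t=0,i=2
  #.... -> #   bit 16 = 1  t=4,i=11
  .#### -> .   bit 15 = 0  t=1,i=4
  .###. -> .   bit 14 = 0  t=0,i=10
  .##.# -> .   bit 13 = 0  t=1,i=12
  .##.. -> #   bit 12 = 1  t=0,i=0
  .#.## -> #   bit 11 = 1  t=2,i=6
  .#.#. -> #   bit 10 = 1  t=0,i=5
  .#..# -> .   bit 9 = 0  t=0,i=7
  .#... -> #   bit 8 = 1  t=4,i=3
  ..### -> .   bit 7 = 0  t=0,i=9
  ..##. -> #   bit 6 = 1  t=0,i=15
  ..#.# -> #   bit 5 = 1  t=0,i=4
  ..#.. -> .   bit 4 = 0  t=4,i=2
  ...## -> #   bit 3 = 1  t=0,i=14
  ...#. -> #   bit 2 = 1  t=0,i=3
  ....# -> #   bit 1 = 1  t=4,i=13
  ..... -> #   bit 0 = 1  t=4,i=12
  bits 01010111111111010001110101101111 = 1476205935

1476205935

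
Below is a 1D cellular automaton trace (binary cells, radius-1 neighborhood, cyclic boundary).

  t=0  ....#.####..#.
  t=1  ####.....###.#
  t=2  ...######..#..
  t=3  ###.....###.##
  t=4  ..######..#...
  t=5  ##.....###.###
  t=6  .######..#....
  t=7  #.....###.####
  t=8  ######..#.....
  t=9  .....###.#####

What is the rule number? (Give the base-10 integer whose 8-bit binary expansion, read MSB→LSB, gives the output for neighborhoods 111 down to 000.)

83

  ### -> .   bit 7 = 0  t=0,i=7
  ##. -> #   bit 6 = 1  t=0,i=9
  #.# -> .   bit 5 = 0  t=0,i=5
  #.. -> #   bit 4 = 1  t=0,i=10
  .## -> .   bit 3 = 0  t=0,i=6
  .#. -> .   bit 2 = 0  t=0,i=4
  ..# -> #   bit 1 = 1  t=0,i=3
  ... -> #   bit 0 = 1  t=0,i=0
  bits 01010011 = 83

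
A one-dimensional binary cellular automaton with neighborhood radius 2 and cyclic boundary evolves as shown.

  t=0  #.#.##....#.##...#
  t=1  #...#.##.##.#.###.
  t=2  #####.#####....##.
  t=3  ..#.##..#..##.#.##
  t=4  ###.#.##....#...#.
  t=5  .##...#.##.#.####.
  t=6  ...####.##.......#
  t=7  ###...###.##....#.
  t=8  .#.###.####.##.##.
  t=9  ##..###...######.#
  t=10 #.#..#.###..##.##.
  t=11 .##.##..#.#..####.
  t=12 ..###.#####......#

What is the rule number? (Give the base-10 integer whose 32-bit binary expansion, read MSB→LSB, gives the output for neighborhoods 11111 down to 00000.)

2874631468

  #####|#  b31=1 t=2,i=2
  ####.|.  b30=0 t=2,i=3
  ###.#|#  b29=1 t=1,i=16
  ###..|.  b28=0 t=2,i=10
  ##.##|#  b27=1 t=1,i=8
  ##.#.|.  b26=0 t=0,i=1
  ##..#|#  b25=1 t=3,i=0
  ##...|#  b24=1 t=0,i=6
  #.###|.  b23=0 t=1,i=14
  #.##.|#  b22=1 t=0,i=4
  #.#.#|.  b21=0 t=0,i=2
  #.#..|#  b20=1 t=1,i=0
  #..##|.  b19=0 t=3,i=10
  #..#.|#  b18=1 t=3,i=1
  #...#|#  b17=1 t=0,i=15
  #....|#  b16=1 t=0,i=7
  .####|.  b15=0 t=2,i=1
  .###.|#  b14=1 t=1,i=15
  .##.#|#  b13=1 t=0,i=0
  .##..|.  b12=0 t=0,i=5
  .#.##|.  b11=0 t=0,i=3
  .#.#.|#  b10=1 t=10,i=1
  .#..#|.  b9=0 t=3,i=9
  .#...|#  b8=1 t=1,i=1
  ..###|.  b7=0 t=6,i=3
  ..##.|.  b6=0 t=0,i=17
  ..#.#|#  b5=1 t=0,i=10
  ..#..|.  b4=0 t=3,i=8
  ...##|#  b3=1 t=0,i=16
  ...#.|#  b2=1 t=0,i=9
  ....#|.  b1=0 t=0,i=8
  .....|.  b0=0 t=6,i=12
  bits 10101011010101110110010100101100 = 2874631468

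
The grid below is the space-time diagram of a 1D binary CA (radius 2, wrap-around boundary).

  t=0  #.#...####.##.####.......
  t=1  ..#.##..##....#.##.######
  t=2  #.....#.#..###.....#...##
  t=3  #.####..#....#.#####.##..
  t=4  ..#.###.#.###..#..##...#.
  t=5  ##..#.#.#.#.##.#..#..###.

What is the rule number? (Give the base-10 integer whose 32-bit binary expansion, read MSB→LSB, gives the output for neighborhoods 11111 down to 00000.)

  ##### -> .   bit 31 = 0  t=1,i=21
  ####. -> #   bit 30 = 1  t=0,i=8
  ###.# -> #   bit 29 = 1  t=0,i=9
  ###.. -> #   bit 28 = 1  t=0,i=17
  ##.## -> .   bit 27 = 0  t=0,i=10
  ##.#. -> .   bit 26 = 0  t=4,i=7
  ##..# -> #   bit 25 = 1  t=1,i=0
  ##... -> .   bit 24 = 0  t=0,i=18
  #.### -> #   bit 23 = 1  t=0,i=14
  #.##. -> .   bit 22 = 0  t=0,i=11
  #.#.# -> #   bit 21 = 1  t=4,i=8
  #.#.. -> #   bit 20 = 1  t=0,i=2
  #..## -> .   bit 19 = 0  t=1,i=7
  #..#. -> .   bit 18 = 0  t=1,i=1
  #...# -> #   bit 17 = 1  t=0,i=4
  #.... -> #   bit 16 = 1  t=0,i=19
  .#### -> .   bit 15 = 0  t=0,i=7
  .###. -> .   bit 14 = 0  t=2,i=12
  .##.# -> .   bit 13 = 0  t=0,i=12
  .##.. -> .   bit 12 = 0  t=1,i=5
  .#.## -> .   bit 11 = 0  t=1,i=3
  .#.#. -> .   bit 10 = 0  t=0,i=1
  .#..# -> .   bit 9 = 0  t=2,i=9
  .#... -> .   bit 8 = 0  t=0,i=3
  ..### -> .   bit 7 = 0  t=0,i=6
  ..##. -> #   bit 6 = 1  t=1,i=8
  ..#.# -> .   bit 5 = 0  t=0,i=0
  ..#.. -> #   bit 4 = 1  t=2,i=19
  ...## -> #   bit 3 = 1  t=0,i=5
  ...#. -> #   bit 2 = 1  t=0,i=24
  ....# -> #   bit 1 = 1  t=0,i=23
  ..... -> #   bit 0 = 1  t=0,i=20
  bits 01110010101100110000000001011111 = 1924333663

1924333663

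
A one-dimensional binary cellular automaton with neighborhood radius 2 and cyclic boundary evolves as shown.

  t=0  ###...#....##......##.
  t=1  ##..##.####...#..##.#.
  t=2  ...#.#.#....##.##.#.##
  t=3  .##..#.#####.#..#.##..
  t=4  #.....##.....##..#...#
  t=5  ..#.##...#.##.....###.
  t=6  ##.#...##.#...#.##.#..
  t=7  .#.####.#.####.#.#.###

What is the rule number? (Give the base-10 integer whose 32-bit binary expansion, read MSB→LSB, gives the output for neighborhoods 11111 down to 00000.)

12282638

  #####|.  b31=0 t=3,i=9
  ####.|.  b30=0 t=1,i=9
  ###.#|.  b29=0 t=3,i=11
  ###..|.  b28=0 t=0,i=2
  ##.##|.  b27=0 t=0,i=21
  ##.#.|.  b26=0 t=1,i=19
  ##..#|.  b25=0 t=1,i=2
  ##...|.  b24=0 t=0,i=3
  #.###|#  b23=1 t=0,i=0
  #.##.|.  b22=0 t=1,i=0
  #.#.#|#  b21=1 t=1,i=20
  #.#..|#  b20=1 t=2,i=7
  #..##|#  b19=1 t=1,i=3
  #..#.|.  b18=0 t=3,i=4
  #...#|#  b17=1 t=0,i=4
  #....|#  b16=1 t=0,i=8
  .####|.  b15=0 t=1,i=8
  .###.|#  b14=1 t=0,i=1
  .##.#|#  b13=1 t=0,i=20
  .##..|.  b12=0 t=0,i=12
  .#.##|#  b11=1 t=1,i=21
  .#.#.|.  b10=0 t=2,i=4
  .#..#|#  b9=1 t=1,i=15
  .#...|#  b8=1 t=0,i=7
  ..###|.  b7=0 t=5,i=18
  ..##.|.  b6=0 t=0,i=11
  ..#.#|.  b5=0 t=2,i=3
  ..#..|.  b4=0 t=0,i=6
  ...##|#  b3=1 t=0,i=10
  ...#.|#  b2=1 t=0,i=5
  ....#|#  b1=1 t=0,i=9
  .....|.  b0=0 t=0,i=15
  bits 00000000101110110110101100001110 = 12282638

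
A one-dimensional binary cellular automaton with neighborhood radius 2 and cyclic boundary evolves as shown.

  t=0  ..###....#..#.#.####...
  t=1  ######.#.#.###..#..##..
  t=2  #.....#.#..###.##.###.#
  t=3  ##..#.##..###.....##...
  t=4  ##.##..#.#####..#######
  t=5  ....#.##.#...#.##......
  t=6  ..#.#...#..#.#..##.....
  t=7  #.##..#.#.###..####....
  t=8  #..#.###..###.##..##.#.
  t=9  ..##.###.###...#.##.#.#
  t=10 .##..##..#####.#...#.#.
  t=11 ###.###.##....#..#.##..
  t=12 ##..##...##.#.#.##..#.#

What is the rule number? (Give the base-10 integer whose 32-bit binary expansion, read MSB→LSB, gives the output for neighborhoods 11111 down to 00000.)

  #####|.  b31=0 t=1,i=2
  ####.|.  b30=0 t=0,i=18
  ###.#|.  b29=0 t=1,i=5
  ###..|#  b28=1 t=0,i=4
  ##.##|.  b27=0 t=2,i=14
  ##.#.|#  b26=1 t=1,i=6
  ##..#|.  b25=0 t=1,i=14
  ##...|#  b24=1 t=0,i=5
  #.###|#  b23=1 t=0,i=16
  #.##.|.  b22=0 t=2,i=15
  #.#.#|.  b21=0 t=0,i=14
  #.#..|.  b20=0 t=2,i=8
  #..##|#  b19=1 t=1,i=18
  #..#.|#  b18=1 t=0,i=11
  #...#|#  b17=1 t=3,i=21
  #....|.  b16=0 t=0,i=6
  .####|.  b15=0 t=0,i=17
  .###.|#  b14=1 t=0,i=3
  .##.#|.  b13=0 t=2,i=16
  .##..|#  b12=1 t=1,i=20
  .#.##|.  b11=0 t=0,i=15
  .#.#.|#  b10=1 t=0,i=13
  .#..#|.  b9=0 t=0,i=10
  .#...|.  b8=0 t=5,i=10
  ..###|#  b7=1 t=0,i=2
  ..##.|#  b6=1 t=1,i=19
  ..#.#|#  b5=1 t=0,i=12
  ..#..|#  b4=1 t=0,i=9
  ...##|#  b3=1 t=0,i=1
  ...#.|.  b2=0 t=0,i=8
  ....#|#  b1=1 t=0,i=0
  .....|.  b0=0 t=0,i=22
  bits 00010101100011100101010011111010 = 361649402

361649402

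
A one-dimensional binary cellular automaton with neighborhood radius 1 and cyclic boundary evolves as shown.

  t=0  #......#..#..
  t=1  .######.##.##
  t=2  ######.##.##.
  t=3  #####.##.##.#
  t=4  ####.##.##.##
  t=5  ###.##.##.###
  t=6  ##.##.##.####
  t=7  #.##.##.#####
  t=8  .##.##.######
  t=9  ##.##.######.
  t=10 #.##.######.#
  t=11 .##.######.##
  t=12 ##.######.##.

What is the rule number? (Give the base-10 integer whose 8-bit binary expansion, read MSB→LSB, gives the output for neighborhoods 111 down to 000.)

187

  ### -> #   bit 7 = 1  t=1,i=2
  ##. -> .   bit 6 = 0  t=1,i=6
  #.# -> #   bit 5 = 1  t=1,i=0
  #.. -> #   bit 4 = 1  t=0,i=1
  .## -> #   bit 3 = 1  t=1,i=1
  .#. -> .   bit 2 = 0  t=0,i=0
  ..# -> #   bit 1 = 1  t=0,i=6
  ... -> #   bit 0 = 1  t=0,i=2
  bits 10111011 = 187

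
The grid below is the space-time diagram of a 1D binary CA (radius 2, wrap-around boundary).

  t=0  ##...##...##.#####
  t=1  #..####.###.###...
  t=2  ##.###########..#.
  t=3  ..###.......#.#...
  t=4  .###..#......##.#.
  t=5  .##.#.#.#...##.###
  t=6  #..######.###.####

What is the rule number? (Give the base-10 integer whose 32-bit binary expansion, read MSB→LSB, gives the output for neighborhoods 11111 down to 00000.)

1857279704

  ##### -> .   bit 31 = 0  t=0,i=15
  ####. -> #   bit 30 = 1  t=0,i=0
  ###.# -> #   bit 29 = 1  t=1,i=6
  ###.. -> .   bit 28 = 0  t=0,i=1
  ##.## -> #   bit 27 = 1  t=0,i=12
  ##.#. -> #   bit 26 = 1  t=4,i=15
  ##..# -> #   bit 25 = 1  t=2,i=14
  ##... -> .   bit 24 = 0  t=0,i=2
  #.### -> #   bit 23 = 1  t=0,i=13
  #.##. -> .   bit 22 = 0  t=2,i=0
  #.#.# -> #   bit 21 = 1  t=5,i=4
  #.#.. -> #   bit 20 = 1  t=3,i=14
  #..## -> .   bit 19 = 0  t=1,i=2
  #..#. -> .   bit 18 = 0  t=2,i=15
  #...# -> #   bit 17 = 1  t=0,i=3
  #.... -> #   bit 16 = 1  t=3,i=6
  .#### -> #   bit 15 = 1  t=0,i=14
  .###. -> #   bit 14 = 1  t=1,i=9
  .##.# -> .   bit 13 = 0  t=0,i=11
  .##.. -> #   bit 12 = 1  t=0,i=6
  .#.## -> .   bit 11 = 0  t=2,i=17
  .#.#. -> #   bit 10 = 1  t=3,i=13
  .#..# -> #   bit 9 = 1  t=1,i=1
  .#... -> .   bit 8 = 0  t=3,i=15
  ..### -> #   bit 7 = 1  t=1,i=3
  ..##. -> #   bit 6 = 1  t=0,i=5
  ..#.# -> .   bit 5 = 0  t=2,i=16
  ..#.. -> #   bit 4 = 1  t=1,i=0
  ...## -> #   bit 3 = 1  t=0,i=4
  ...#. -> .   bit 2 = 0  t=1,i=17
  ....# -> .   bit 1 = 0  t=3,i=0
  ..... -> .   bit 0 = 0  t=3,i=7
  bits 01101110101100111101011011011000 = 1857279704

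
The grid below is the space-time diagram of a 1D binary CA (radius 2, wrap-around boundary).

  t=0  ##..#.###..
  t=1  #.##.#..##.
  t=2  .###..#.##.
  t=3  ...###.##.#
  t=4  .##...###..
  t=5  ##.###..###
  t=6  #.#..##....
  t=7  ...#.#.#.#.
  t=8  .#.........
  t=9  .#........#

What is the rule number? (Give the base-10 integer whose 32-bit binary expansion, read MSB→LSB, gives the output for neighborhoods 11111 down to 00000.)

1531325018

  nb #####: next=.  (t=5,i=10, bit31=0)
  nb ####.: next=#  (t=5,i=0, bit30=1)
  nb ###.#: next=.  (t=3,i=5, bit29=0)
  nb ###..: next=#  (t=0,i=8, bit28=1)
  nb ##.##: next=#  (t=3,i=6, bit27=1)
  nb ##.#.: next=.  (t=1,i=4, bit26=0)
  nb ##..#: next=#  (t=0,i=2, bit25=1)
  nb ##...: next=#  (t=4,i=3, bit24=1)
  nb #.###: next=.  (t=0,i=6, bit23=0)
  nb #.##.: next=#  (t=1,i=2, bit22=1)
  nb #.#.#: next=.  (t=1,i=0, bit21=0)
  nb #.#..: next=.  (t=1,i=5, bit20=0)
  nb #..##: next=.  (t=0,i=10, bit19=0)
  nb #..#.: next=#  (t=0,i=3, bit18=1)
  nb #...#: next=#  (t=3,i=1, bit17=1)
  nb #....: next=.  (t=6,i=8, bit16=0)
  nb .####: next=.  (t=5,i=9, bit15=0)
  nb .###.: next=.  (t=0,i=7, bit14=0)
  nb .##.#: next=#  (t=1,i=3, bit13=1)
  nb .##..: next=.  (t=0,i=1, bit12=0)
  nb .#.##: next=#  (t=0,i=5, bit11=1)
  nb .#.#.: next=.  (t=6,i=1, bit10=0)
  nb .#..#: next=#  (t=1,i=6, bit9=1)
  nb .#...: next=.  (t=3,i=0, bit8=0)
  nb ..###: next=.  (t=2,i=1, bit7=0)
  nb ..##.: next=#  (t=0,i=0, bit6=1)
  nb ..#.#: next=.  (t=0,i=4, bit5=0)
  nb ..#..: next=#  (t=8,i=1, bit4=1)
  nb ...##: next=#  (t=3,i=2, bit3=1)
  nb ...#.: next=.  (t=6,i=10, bit2=0)
  nb ....#: next=#  (t=6,i=9, bit1=1)
  nb .....: next=.  (t=8,i=4, bit0=0)
  bits 01011011010001100010101001011010 = 1531325018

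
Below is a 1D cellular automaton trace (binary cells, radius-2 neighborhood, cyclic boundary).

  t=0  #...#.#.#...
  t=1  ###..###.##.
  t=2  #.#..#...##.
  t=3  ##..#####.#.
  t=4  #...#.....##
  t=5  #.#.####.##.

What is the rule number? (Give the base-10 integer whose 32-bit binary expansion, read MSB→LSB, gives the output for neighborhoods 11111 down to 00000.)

283585945

  [31] ##### => .  t=3,i=6
  [30] ####. => .  t=3,i=7
  [29] ###.# => .  t=1,i=7
  [28] ###.. => #  t=1,i=2
  [27] ##.## => .  t=1,i=8
  [26] ##.#. => .  t=2,i=11
  [25] ##..# => .  t=1,i=3
  [24] ##... => .  t=4,i=1
  [23] #.### => #  t=1,i=0
  [22] #.##. => #  t=1,i=9
  [21] #.#.# => #  t=0,i=6
  [20] #.#.. => .  t=0,i=8
  [19] #..## => .  t=1,i=4
  [18] #..#. => #  t=2,i=4
  [17] #...# => #  t=0,i=2
  [16] #.... => #  t=4,i=6
  [15] .#### => .  t=3,i=5
  [14] .###. => .  t=1,i=1
  [13] .##.# => #  t=1,i=10
  [12] .##.. => .  t=3,i=1
  [11] .#.## => #  t=3,i=11
  [10] .#.#. => #  t=0,i=5
  [9] .#..# => .  t=2,i=3
  [8] .#... => #  t=0,i=1
  [7] ..### => #  t=1,i=5
  [6] ..##. => .  t=2,i=9
  [5] ..#.# => .  t=0,i=4
  [4] ..#.. => #  t=0,i=0
  [3] ...## => #  t=2,i=8
  [2] ...#. => .  t=0,i=3
  [1] ....# => .  t=4,i=8
  [0] ..... => #  t=4,i=7
  bits 00010000111001110010110110011001 = 283585945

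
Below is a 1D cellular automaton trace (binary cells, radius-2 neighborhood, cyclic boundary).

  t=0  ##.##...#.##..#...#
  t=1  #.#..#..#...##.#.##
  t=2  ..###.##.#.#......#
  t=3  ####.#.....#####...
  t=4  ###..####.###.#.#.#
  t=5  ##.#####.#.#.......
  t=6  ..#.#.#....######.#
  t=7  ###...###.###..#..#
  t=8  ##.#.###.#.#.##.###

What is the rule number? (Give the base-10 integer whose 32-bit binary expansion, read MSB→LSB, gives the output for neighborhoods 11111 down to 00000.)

  nb #####: next=.  (t=3,i=13, bit31=0)
  nb ####.: next=#  (t=3,i=2, bit30=1)
  nb ###.#: next=.  (t=0,i=1, bit29=0)
  nb ###..: next=.  (t=3,i=15, bit28=0)
  nb ##.##: next=#  (t=0,i=2, bit27=1)
  nb ##.#.: next=.  (t=1,i=1, bit26=0)
  nb ##..#: next=#  (t=0,i=12, bit25=1)
  nb ##...: next=#  (t=0,i=5, bit24=1)
  nb #.###: next=.  (t=1,i=17, bit23=0)
  nb #.##.: next=.  (t=0,i=3, bit22=0)
  nb #.#.#: next=.  (t=1,i=15, bit21=0)
  nb #.#..: next=#  (t=1,i=2, bit20=1)
  nb #..##: next=#  (t=2,i=1, bit19=1)
  nb #..#.: next=#  (t=0,i=13, bit18=1)
  nb #...#: next=.  (t=0,i=6, bit17=0)
  nb #....: next=#  (t=2,i=13, bit16=1)
  nb .####: next=#  (t=3,i=1, bit15=1)
  nb .###.: next=#  (t=0,i=0, bit14=1)
  nb .##.#: next=.  (t=1,i=13, bit13=0)
  nb .##..: next=.  (t=0,i=4, bit12=0)
  nb .#.##: next=.  (t=0,i=9, bit11=0)
  nb .#.#.: next=.  (t=2,i=10, bit10=0)
  nb .#..#: next=#  (t=1,i=3, bit9=1)
  nb .#...: next=#  (t=0,i=15, bit8=1)
  nb ..###: next=#  (t=0,i=18, bit7=1)
  nb ..##.: next=.  (t=1,i=12, bit6=0)
  nb ..#.#: next=#  (t=0,i=8, bit5=1)
  nb ..#..: next=.  (t=0,i=14, bit4=0)
  nb ...##: next=#  (t=0,i=17, bit3=1)
  nb ...#.: next=.  (t=0,i=7, bit2=0)
  nb ....#: next=.  (t=2,i=16, bit1=0)
  nb .....: next=#  (t=2,i=14, bit0=1)
  bits 01001011000111011100001110101001 = 1260241833

1260241833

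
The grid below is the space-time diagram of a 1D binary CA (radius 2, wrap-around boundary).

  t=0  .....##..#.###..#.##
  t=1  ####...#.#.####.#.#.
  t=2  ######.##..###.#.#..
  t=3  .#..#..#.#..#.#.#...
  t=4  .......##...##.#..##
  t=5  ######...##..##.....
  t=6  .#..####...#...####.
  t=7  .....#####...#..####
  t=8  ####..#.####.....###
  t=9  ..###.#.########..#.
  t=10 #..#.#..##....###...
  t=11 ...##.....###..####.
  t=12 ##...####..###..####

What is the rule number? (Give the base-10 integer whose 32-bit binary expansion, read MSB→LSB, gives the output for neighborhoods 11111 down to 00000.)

  ##### -> .   bit 31 = 0  t=2,i=2
  ####. -> #   bit 30 = 1  t=1,i=2
  ###.# -> .   bit 29 = 0  t=1,i=14
  ###.. -> #   bit 28 = 1  t=0,i=13
  ##.## -> .   bit 27 = 0  t=2,i=6
  ##.#. -> #   bit 26 = 1  t=1,i=15
  ##..# -> #   bit 25 = 1  t=0,i=7
  ##... -> #   bit 24 = 1  t=0,i=0
  #.### -> #   bit 23 = 1  t=0,i=11
  #.##. -> #   bit 22 = 1  t=0,i=18
  #.#.# -> .   bit 21 = 0  t=1,i=9
  #.#.. -> .   bit 20 = 0  t=2,i=17
  #..## -> .   bit 19 = 0  t=2,i=10
  #..#. -> .   bit 18 = 0  t=0,i=8
  #...# -> #   bit 17 = 1  t=1,i=5
  #.... -> #   bit 16 = 1  t=0,i=1
  .#### -> #   bit 15 = 1  t=1,i=1
  .###. -> #   bit 14 = 1  t=0,i=12
  .##.# -> #   bit 13 = 1  t=4,i=13
  .##.. -> .   bit 12 = 0  t=0,i=6
  .#.## -> .   bit 11 = 0  t=0,i=10
  .#.#. -> #   bit 10 = 1  t=1,i=8
  .#..# -> .   bit 9 = 0  t=2,i=18
  .#... -> .   bit 8 = 0  t=3,i=17
  ..### -> .   bit 7 = 0  t=2,i=0
  ..##. -> .   bit 6 = 0  t=0,i=5
  ..#.# -> #   bit 5 = 1  t=0,i=9
  ..#.. -> .   bit 4 = 0  t=3,i=1
  ...## -> .   bit 3 = 0  t=0,i=4
  ...#. -> .   bit 2 = 0  t=1,i=6
  ....# -> #   bit 1 = 1  t=0,i=3
  ..... -> #   bit 0 = 1  t=0,i=2
  bits 01010111110000111110010000100011 = 1472455715

1472455715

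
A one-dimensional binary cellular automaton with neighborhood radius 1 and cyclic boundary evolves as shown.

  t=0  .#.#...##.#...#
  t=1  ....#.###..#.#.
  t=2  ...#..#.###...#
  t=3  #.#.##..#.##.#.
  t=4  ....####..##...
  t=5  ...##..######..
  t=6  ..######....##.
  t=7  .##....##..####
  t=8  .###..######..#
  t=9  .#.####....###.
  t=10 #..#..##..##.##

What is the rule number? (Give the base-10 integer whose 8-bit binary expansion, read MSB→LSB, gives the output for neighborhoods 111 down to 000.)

  ### -> .   bit 7 = 0  t=1,i=7
  ##. -> #   bit 6 = 1  t=0,i=8
  #.# -> .   bit 5 = 0  t=0,i=0
  #.. -> #   bit 4 = 1  t=0,i=4
  .## -> #   bit 3 = 1  t=0,i=7
  .#. -> .   bit 2 = 0  t=0,i=1
  ..# -> #   bit 1 = 1  t=0,i=6
  ... -> .   bit 0 = 0  t=0,i=5
  bits 01011010 = 90

90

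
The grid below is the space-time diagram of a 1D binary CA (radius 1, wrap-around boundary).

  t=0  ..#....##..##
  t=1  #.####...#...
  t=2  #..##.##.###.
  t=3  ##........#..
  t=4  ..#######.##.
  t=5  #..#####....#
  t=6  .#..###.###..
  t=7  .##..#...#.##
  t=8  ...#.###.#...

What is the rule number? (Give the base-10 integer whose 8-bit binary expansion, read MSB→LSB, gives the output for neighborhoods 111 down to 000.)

149

  ### -> #   bit 7 = 1  t=1,i=3
  ##. -> .   bit 6 = 0  t=0,i=8
  #.# -> .   bit 5 = 0  t=1,i=1
  #.. -> #   bit 4 = 1  t=0,i=0
  .## -> .   bit 3 = 0  t=0,i=7
  .#. -> #   bit 2 = 1  t=0,i=2
  ..# -> .   bit 1 = 0  t=0,i=1
  ... -> #   bit 0 = 1  t=0,i=4
  bits 10010101 = 149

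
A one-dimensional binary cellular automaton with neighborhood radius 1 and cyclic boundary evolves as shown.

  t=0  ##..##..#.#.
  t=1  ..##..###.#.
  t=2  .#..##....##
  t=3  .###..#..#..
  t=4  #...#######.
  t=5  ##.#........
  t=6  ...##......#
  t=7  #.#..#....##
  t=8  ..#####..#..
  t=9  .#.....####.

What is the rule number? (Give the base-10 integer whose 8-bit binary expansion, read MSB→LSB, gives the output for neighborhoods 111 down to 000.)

22

  nb ###: next=.  (t=1,i=7, bit7=0)
  nb ##.: next=.  (t=0,i=1, bit6=0)
  nb #.#: next=.  (t=0,i=9, bit5=0)
  nb #..: next=#  (t=0,i=2, bit4=1)
  nb .##: next=.  (t=0,i=0, bit3=0)
  nb .#.: next=#  (t=0,i=8, bit2=1)
  nb ..#: next=#  (t=0,i=3, bit1=1)
  nb ...: next=.  (t=1,i=0, bit0=0)
  bits 00010110 = 22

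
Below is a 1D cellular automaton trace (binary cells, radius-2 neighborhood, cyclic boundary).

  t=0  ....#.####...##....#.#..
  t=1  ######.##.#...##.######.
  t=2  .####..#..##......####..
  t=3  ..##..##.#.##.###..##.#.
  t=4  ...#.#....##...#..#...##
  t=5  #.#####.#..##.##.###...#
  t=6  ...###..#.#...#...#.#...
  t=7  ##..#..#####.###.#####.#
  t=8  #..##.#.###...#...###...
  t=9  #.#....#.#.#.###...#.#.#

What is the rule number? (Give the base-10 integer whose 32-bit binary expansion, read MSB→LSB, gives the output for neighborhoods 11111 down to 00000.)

  nb #####: next=#  (t=1,i=2, bit31=1)
  nb ####.: next=#  (t=0,i=8, bit30=1)
  nb ###.#: next=.  (t=1,i=5, bit29=0)
  nb ###..: next=.  (t=0,i=9, bit28=0)
  nb ##.##: next=.  (t=1,i=6, bit27=0)
  nb ##.#.: next=.  (t=1,i=9, bit26=0)
  nb ##..#: next=.  (t=2,i=5, bit25=0)
  nb ##...: next=#  (t=0,i=10, bit24=1)
  nb #.###: next=.  (t=0,i=6, bit23=0)
  nb #.##.: next=#  (t=1,i=7, bit22=1)
  nb #.#.#: next=.  (t=3,i=9, bit21=0)
  nb #.#..: next=#  (t=0,i=21, bit20=1)
  nb #..##: next=#  (t=2,i=9, bit19=1)
  nb #..#.: next=#  (t=2,i=6, bit18=1)
  nb #...#: next=.  (t=0,i=11, bit17=0)
  nb #....: next=.  (t=0,i=16, bit16=0)
  nb .####: next=#  (t=0,i=7, bit15=1)
  nb .###.: next=#  (t=3,i=15, bit14=1)
  nb .##.#: next=.  (t=1,i=8, bit13=0)
  nb .##..: next=#  (t=0,i=14, bit12=1)
  nb .#.##: next=#  (t=0,i=5, bit11=1)
  nb .#.#.: next=#  (t=0,i=20, bit10=1)
  nb .#..#: next=.  (t=2,i=8, bit9=0)
  nb .#...: next=#  (t=0,i=22, bit8=1)
  nb ..###: next=.  (t=2,i=1, bit7=0)
  nb ..##.: next=.  (t=0,i=13, bit6=0)
  nb ..#.#: next=#  (t=0,i=4, bit5=1)
  nb ..#..: next=#  (t=2,i=7, bit4=1)
  nb ...##: next=.  (t=0,i=12, bit3=0)
  nb ...#.: next=#  (t=0,i=3, bit2=1)
  nb ....#: next=#  (t=0,i=2, bit1=1)
  nb .....: next=#  (t=0,i=0, bit0=1)
  bits 11000001010111001101110100110111 = 3244088631

3244088631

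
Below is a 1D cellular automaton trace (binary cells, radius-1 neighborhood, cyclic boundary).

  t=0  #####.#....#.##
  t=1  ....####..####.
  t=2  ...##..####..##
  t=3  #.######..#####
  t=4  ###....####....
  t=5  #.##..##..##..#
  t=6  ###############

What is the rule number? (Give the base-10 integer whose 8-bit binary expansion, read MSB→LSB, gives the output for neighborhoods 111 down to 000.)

126

  [7] ### => .  t=0,i=0
  [6] ##. => #  t=0,i=4
  [5] #.# => #  t=0,i=5
  [4] #.. => #  t=0,i=7
  [3] .## => #  t=0,i=13
  [2] .#. => #  t=0,i=6
  [1] ..# => #  t=0,i=10
  [0] ... => .  t=0,i=8
  bits 01111110 = 126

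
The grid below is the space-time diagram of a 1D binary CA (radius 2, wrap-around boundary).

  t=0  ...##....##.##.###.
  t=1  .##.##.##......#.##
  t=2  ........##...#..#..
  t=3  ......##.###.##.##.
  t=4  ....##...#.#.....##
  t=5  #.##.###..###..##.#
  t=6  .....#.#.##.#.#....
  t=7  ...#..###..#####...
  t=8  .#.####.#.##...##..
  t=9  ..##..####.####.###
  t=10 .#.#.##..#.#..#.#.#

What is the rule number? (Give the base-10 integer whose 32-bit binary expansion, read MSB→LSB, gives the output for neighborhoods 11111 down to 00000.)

901390234

  [31] ##### => .  t=7,i=13
  [30] ####. => .  t=7,i=14
  [29] ###.# => #  t=3,i=11
  [28] ###.. => #  t=0,i=17
  [27] ##.## => .  t=0,i=11
  [26] ##.#. => #  t=6,i=11
  [25] ##..# => .  t=5,i=8
  [24] ##... => #  t=0,i=5
  [23] #.### => #  t=0,i=15
  [22] #.##. => .  t=0,i=12
  [21] #.#.# => #  t=6,i=7
  [20] #.#.. => #  t=4,i=11
  [19] #..## => #  t=5,i=9
  [18] #..#. => .  t=2,i=15
  [17] #...# => #  t=2,i=11
  [16] #.... => .  t=0,i=0
  [15] .#### => .  t=7,i=12
  [14] .###. => .  t=0,i=16
  [13] .##.# => .  t=0,i=10
  [12] .##.. => #  t=0,i=4
  [11] .#.## => #  t=1,i=16
  [10] .#.#. => #  t=4,i=10
  [9] .#..# => #  t=2,i=14
  [8] .#... => #  t=2,i=17
  [7] ..### => #  t=5,i=10
  [6] ..##. => .  t=0,i=3
  [5] ..#.# => .  t=1,i=15
  [4] ..#.. => #  t=2,i=13
  [3] ...## => #  t=0,i=2
  [2] ...#. => .  t=1,i=14
  [1] ....# => #  t=0,i=1
  [0] ..... => .  t=1,i=11
  bits 00110101101110100001111110011010 = 901390234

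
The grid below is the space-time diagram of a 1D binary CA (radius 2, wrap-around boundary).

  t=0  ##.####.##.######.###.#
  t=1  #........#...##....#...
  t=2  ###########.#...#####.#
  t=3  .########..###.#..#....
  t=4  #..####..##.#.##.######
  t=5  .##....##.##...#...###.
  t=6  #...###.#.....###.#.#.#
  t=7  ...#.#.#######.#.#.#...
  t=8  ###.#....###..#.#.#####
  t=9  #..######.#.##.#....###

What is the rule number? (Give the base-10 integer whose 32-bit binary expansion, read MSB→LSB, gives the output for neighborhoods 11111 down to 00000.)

2250073375

  ##### -> #   bit 31 = 1  t=0,i=13
  ####. -> .   bit 30 = 0  t=0,i=5
  ###.# -> .   bit 29 = 0  t=0,i=1
  ###.. -> .   bit 28 = 0  t=3,i=8
  ##.## -> .   bit 27 = 0  t=0,i=2
  ##.#. -> #   bit 26 = 1  t=2,i=11
  ##..# -> #   bit 25 = 1  t=3,i=9
  ##... -> .   bit 24 = 0  t=1,i=15
  #.### -> .   bit 23 = 0  t=0,i=3
  #.##. -> .   bit 22 = 0  t=0,i=8
  #.#.# -> .   bit 21 = 0  t=4,i=12
  #.#.. -> #   bit 20 = 1  t=2,i=12
  #..## -> #   bit 19 = 1  t=3,i=10
  #..#. -> #   bit 18 = 1  t=3,i=17
  #...# -> .   bit 17 = 0  t=1,i=11
  #.... -> #   bit 16 = 1  t=1,i=2
  .#### -> .   bit 15 = 0  t=0,i=4
  .###. -> #   bit 14 = 1  t=0,i=0
  .##.# -> #   bit 13 = 1  t=0,i=9
  .##.. -> .   bit 12 = 0  t=1,i=14
  .#.## -> .   bit 11 = 0  t=4,i=13
  .#.#. -> #   bit 10 = 1  t=6,i=19
  .#..# -> .   bit 9 = 0  t=3,i=16
  .#... -> #   bit 8 = 1  t=1,i=1
  ..### -> .   bit 7 = 0  t=2,i=16
  ..##. -> .   bit 6 = 0  t=1,i=13
  ..#.# -> .   bit 5 = 0  t=7,i=3
  ..#.. -> #   bit 4 = 1  t=1,i=0
  ...## -> #   bit 3 = 1  t=1,i=12
  ...#. -> #   bit 2 = 1  t=1,i=8
  ....# -> #   bit 1 = 1  t=1,i=7
  ..... -> #   bit 0 = 1  t=1,i=3
  bits 10000110000111010110010100011111 = 2250073375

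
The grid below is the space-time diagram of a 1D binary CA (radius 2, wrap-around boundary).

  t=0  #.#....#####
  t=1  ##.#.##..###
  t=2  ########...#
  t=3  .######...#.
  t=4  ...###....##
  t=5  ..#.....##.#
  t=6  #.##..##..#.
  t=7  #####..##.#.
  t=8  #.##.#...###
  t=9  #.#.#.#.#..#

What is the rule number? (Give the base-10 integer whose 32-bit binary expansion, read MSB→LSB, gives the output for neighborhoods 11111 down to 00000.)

3873446714

  ##### -> #   bit 31 = 1  t=0,i=9
  ####. -> #   bit 30 = 1  t=0,i=11
  ###.# -> #   bit 29 = 1  t=0,i=0
  ###.. -> .   bit 28 = 0  t=2,i=7
  ##.## -> .   bit 27 = 0  t=8,i=1
  ##.#. -> #   bit 26 = 1  t=0,i=1
  ##..# -> #   bit 25 = 1  t=1,i=7
  ##... -> .   bit 24 = 0  t=2,i=8
  #.### -> #   bit 23 = 1  t=7,i=0
  #.##. -> #   bit 22 = 1  t=1,i=5
  #.#.# -> #   bit 21 = 1  t=1,i=3
  #.#.. -> .   bit 20 = 0  t=0,i=2
  #..## -> .   bit 19 = 0  t=1,i=8
  #..#. -> .   bit 18 = 0  t=5,i=1
  #...# -> .   bit 17 = 0  t=2,i=9
  #.... -> .   bit 16 = 0  t=0,i=4
  .#### -> .   bit 15 = 0  t=0,i=8
  .###. -> .   bit 14 = 0  t=4,i=4
  .##.# -> .   bit 13 = 0  t=5,i=9
  .##.. -> #   bit 12 = 1  t=1,i=6
  .#.## -> #   bit 11 = 1  t=1,i=4
  .#.#. -> .   bit 10 = 0  t=6,i=11
  .#..# -> #   bit 9 = 1  t=3,i=11
  .#... -> #   bit 8 = 1  t=0,i=3
  ..### -> .   bit 7 = 0  t=0,i=7
  ..##. -> .   bit 6 = 0  t=4,i=10
  ..#.# -> #   bit 5 = 1  t=6,i=10
  ..#.. -> #   bit 4 = 1  t=3,i=10
  ...## -> #   bit 3 = 1  t=0,i=6
  ...#. -> .   bit 2 = 0  t=3,i=9
  ....# -> #   bit 1 = 1  t=0,i=5
  ..... -> .   bit 0 = 0  t=5,i=5
  bits 11100110111000000001101100111010 = 3873446714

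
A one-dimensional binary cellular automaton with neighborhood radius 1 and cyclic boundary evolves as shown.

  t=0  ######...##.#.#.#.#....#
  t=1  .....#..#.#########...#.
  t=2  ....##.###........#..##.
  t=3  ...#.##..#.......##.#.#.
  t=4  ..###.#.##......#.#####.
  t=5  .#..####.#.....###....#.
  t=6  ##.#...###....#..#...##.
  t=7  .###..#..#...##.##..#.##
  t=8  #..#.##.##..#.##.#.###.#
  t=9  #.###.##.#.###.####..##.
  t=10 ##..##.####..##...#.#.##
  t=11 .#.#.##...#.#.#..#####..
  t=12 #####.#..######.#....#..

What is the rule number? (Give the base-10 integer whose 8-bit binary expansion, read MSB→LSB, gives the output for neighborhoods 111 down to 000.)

102

  [7] ### => .  t=0,i=0
  [6] ##. => #  t=0,i=5
  [5] #.# => #  t=0,i=11
  [4] #.. => .  t=0,i=6
  [3] .## => .  t=0,i=9
  [2] .#. => #  t=0,i=12
  [1] ..# => #  t=0,i=8
  [0] ... => .  t=0,i=7
  bits 01100110 = 102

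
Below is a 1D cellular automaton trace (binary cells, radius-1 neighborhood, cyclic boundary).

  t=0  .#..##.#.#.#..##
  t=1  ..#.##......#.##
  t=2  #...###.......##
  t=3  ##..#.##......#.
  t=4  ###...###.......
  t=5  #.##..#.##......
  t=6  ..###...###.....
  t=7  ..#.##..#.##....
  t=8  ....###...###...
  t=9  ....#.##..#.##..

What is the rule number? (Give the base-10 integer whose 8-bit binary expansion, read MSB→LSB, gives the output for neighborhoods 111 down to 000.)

88

  ### -> .   bit 7 = 0  t=2,i=5
  ##. -> #   bit 6 = 1  t=0,i=5
  #.# -> .   bit 5 = 0  t=0,i=0
  #.. -> #   bit 4 = 1  t=0,i=2
  .## -> #   bit 3 = 1  t=0,i=4
  .#. -> .   bit 2 = 0  t=0,i=1
  ..# -> .   bit 1 = 0  t=0,i=3
  ... -> .   bit 0 = 0  t=1,i=7
  bits 01011000 = 88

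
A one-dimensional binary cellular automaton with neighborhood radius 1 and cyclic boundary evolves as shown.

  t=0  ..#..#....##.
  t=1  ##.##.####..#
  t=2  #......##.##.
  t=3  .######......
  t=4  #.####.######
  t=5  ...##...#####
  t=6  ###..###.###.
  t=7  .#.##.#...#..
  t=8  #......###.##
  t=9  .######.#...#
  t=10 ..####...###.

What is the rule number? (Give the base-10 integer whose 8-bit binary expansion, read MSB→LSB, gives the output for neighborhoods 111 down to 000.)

147

  ###|#  b7=1 t=1,i=0
  ##.|.  b6=0 t=0,i=11
  #.#|.  b5=0 t=1,i=2
  #..|#  b4=1 t=0,i=3
  .##|.  b3=0 t=0,i=10
  .#.|.  b2=0 t=0,i=2
  ..#|#  b1=1 t=0,i=1
  ...|#  b0=1 t=0,i=0
  bits 10010011 = 147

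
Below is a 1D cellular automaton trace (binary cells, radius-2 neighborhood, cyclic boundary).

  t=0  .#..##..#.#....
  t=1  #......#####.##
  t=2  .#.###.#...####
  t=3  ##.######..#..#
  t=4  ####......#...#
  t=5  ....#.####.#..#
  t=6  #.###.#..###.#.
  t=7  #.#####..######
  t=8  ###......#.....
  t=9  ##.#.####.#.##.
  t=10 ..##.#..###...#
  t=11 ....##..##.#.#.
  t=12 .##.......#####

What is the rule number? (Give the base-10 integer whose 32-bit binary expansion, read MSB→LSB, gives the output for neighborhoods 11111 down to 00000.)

  nb #####: next=.  (t=1,i=9, bit31=0)
  nb ####.: next=.  (t=1,i=10, bit30=0)
  nb ###.#: next=#  (t=1,i=11, bit29=1)
  nb ###..: next=.  (t=1,i=0, bit28=0)
  nb ##.##: next=#  (t=1,i=12, bit27=1)
  nb ##.#.: next=#  (t=2,i=0, bit26=1)
  nb ##..#: next=.  (t=0,i=6, bit25=0)
  nb ##...: next=#  (t=1,i=1, bit24=1)
  nb #.###: next=#  (t=1,i=13, bit23=1)
  nb #.##.: next=.  (t=9,i=0, bit22=0)
  nb #.#.#: next=#  (t=2,i=1, bit21=1)
  nb #.#..: next=#  (t=0,i=10, bit20=1)
  nb #..##: next=.  (t=0,i=3, bit19=0)
  nb #..#.: next=#  (t=0,i=7, bit18=1)
  nb #...#: next=.  (t=2,i=9, bit17=0)
  nb #....: next=.  (t=0,i=12, bit16=0)
  nb .####: next=.  (t=1,i=8, bit15=0)
  nb .###.: next=#  (t=1,i=14, bit14=1)
  nb .##.#: next=.  (t=9,i=1, bit13=0)
  nb .##..: next=.  (t=0,i=5, bit12=0)
  nb .#.##: next=.  (t=2,i=2, bit11=0)
  nb .#.#.: next=#  (t=0,i=9, bit10=1)
  nb .#..#: next=.  (t=0,i=2, bit9=0)
  nb .#...: next=#  (t=0,i=11, bit8=1)
  nb ..###: next=#  (t=1,i=7, bit7=1)
  nb ..##.: next=.  (t=0,i=4, bit6=0)
  nb ..#.#: next=#  (t=0,i=8, bit5=1)
  nb ..#..: next=.  (t=0,i=1, bit4=0)
  nb ...##: next=.  (t=1,i=6, bit3=0)
  nb ...#.: next=#  (t=0,i=0, bit2=1)
  nb ....#: next=#  (t=0,i=14, bit1=1)
  nb .....: next=#  (t=0,i=13, bit0=1)
  bits 00101101101101000100010110100111 = 766789031

766789031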